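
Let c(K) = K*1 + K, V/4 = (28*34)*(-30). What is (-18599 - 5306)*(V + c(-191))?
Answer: 2740038910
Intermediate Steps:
V = -114240 (V = 4*((28*34)*(-30)) = 4*(952*(-30)) = 4*(-28560) = -114240)
c(K) = 2*K (c(K) = K + K = 2*K)
(-18599 - 5306)*(V + c(-191)) = (-18599 - 5306)*(-114240 + 2*(-191)) = -23905*(-114240 - 382) = -23905*(-114622) = 2740038910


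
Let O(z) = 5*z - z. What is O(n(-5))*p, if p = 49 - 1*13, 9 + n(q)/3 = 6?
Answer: -1296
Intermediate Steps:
n(q) = -9 (n(q) = -27 + 3*6 = -27 + 18 = -9)
O(z) = 4*z
p = 36 (p = 49 - 13 = 36)
O(n(-5))*p = (4*(-9))*36 = -36*36 = -1296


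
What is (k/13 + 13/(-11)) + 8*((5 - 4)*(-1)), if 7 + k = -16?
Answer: -1566/143 ≈ -10.951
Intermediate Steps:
k = -23 (k = -7 - 16 = -23)
(k/13 + 13/(-11)) + 8*((5 - 4)*(-1)) = (-23/13 + 13/(-11)) + 8*((5 - 4)*(-1)) = (-23*1/13 + 13*(-1/11)) + 8*(1*(-1)) = (-23/13 - 13/11) + 8*(-1) = -422/143 - 8 = -1566/143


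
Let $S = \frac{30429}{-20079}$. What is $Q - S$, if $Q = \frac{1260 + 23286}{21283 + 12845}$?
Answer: $\frac{1232963}{551736} \approx 2.2347$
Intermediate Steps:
$Q = \frac{4091}{5688}$ ($Q = \frac{24546}{34128} = 24546 \cdot \frac{1}{34128} = \frac{4091}{5688} \approx 0.71923$)
$S = - \frac{147}{97}$ ($S = 30429 \left(- \frac{1}{20079}\right) = - \frac{147}{97} \approx -1.5155$)
$Q - S = \frac{4091}{5688} - - \frac{147}{97} = \frac{4091}{5688} + \frac{147}{97} = \frac{1232963}{551736}$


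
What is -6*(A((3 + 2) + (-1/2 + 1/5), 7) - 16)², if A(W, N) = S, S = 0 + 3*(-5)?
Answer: -5766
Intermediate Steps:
S = -15 (S = 0 - 15 = -15)
A(W, N) = -15
-6*(A((3 + 2) + (-1/2 + 1/5), 7) - 16)² = -6*(-15 - 16)² = -6*(-31)² = -6*961 = -5766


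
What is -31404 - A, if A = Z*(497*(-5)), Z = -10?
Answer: -56254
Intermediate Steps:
A = 24850 (A = -4970*(-5) = -10*(-2485) = 24850)
-31404 - A = -31404 - 1*24850 = -31404 - 24850 = -56254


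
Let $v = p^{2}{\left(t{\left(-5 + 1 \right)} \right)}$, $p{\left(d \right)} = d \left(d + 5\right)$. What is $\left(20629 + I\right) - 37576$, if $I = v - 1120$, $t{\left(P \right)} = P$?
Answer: $-18051$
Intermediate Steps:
$p{\left(d \right)} = d \left(5 + d\right)$
$v = 16$ ($v = \left(\left(-5 + 1\right) \left(5 + \left(-5 + 1\right)\right)\right)^{2} = \left(- 4 \left(5 - 4\right)\right)^{2} = \left(\left(-4\right) 1\right)^{2} = \left(-4\right)^{2} = 16$)
$I = -1104$ ($I = 16 - 1120 = -1104$)
$\left(20629 + I\right) - 37576 = \left(20629 - 1104\right) - 37576 = 19525 - 37576 = -18051$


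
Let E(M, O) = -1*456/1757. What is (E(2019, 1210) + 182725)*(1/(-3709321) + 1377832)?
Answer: 1640815690722890831199/6517276997 ≈ 2.5176e+11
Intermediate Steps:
E(M, O) = -456/1757 (E(M, O) = -456*1/1757 = -456/1757)
(E(2019, 1210) + 182725)*(1/(-3709321) + 1377832) = (-456/1757 + 182725)*(1/(-3709321) + 1377832) = 321047369*(-1/3709321 + 1377832)/1757 = (321047369/1757)*(5110821172071/3709321) = 1640815690722890831199/6517276997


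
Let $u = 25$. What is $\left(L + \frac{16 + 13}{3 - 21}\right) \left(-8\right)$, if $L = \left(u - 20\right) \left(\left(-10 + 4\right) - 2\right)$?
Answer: $\frac{2996}{9} \approx 332.89$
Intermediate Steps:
$L = -40$ ($L = \left(25 - 20\right) \left(\left(-10 + 4\right) - 2\right) = 5 \left(-6 - 2\right) = 5 \left(-8\right) = -40$)
$\left(L + \frac{16 + 13}{3 - 21}\right) \left(-8\right) = \left(-40 + \frac{16 + 13}{3 - 21}\right) \left(-8\right) = \left(-40 + \frac{29}{-18}\right) \left(-8\right) = \left(-40 + 29 \left(- \frac{1}{18}\right)\right) \left(-8\right) = \left(-40 - \frac{29}{18}\right) \left(-8\right) = \left(- \frac{749}{18}\right) \left(-8\right) = \frac{2996}{9}$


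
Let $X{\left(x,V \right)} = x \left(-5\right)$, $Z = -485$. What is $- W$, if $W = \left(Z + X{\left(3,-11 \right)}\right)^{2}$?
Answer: $-250000$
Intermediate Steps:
$X{\left(x,V \right)} = - 5 x$
$W = 250000$ ($W = \left(-485 - 15\right)^{2} = \left(-500\right)^{2} = 250000$)
$- W = \left(-1\right) 250000 = -250000$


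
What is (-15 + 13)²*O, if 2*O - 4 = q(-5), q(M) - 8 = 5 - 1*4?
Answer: 26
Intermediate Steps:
q(M) = 9 (q(M) = 8 + (5 - 1*4) = 8 + (5 - 4) = 8 + 1 = 9)
O = 13/2 (O = 2 + (½)*9 = 2 + 9/2 = 13/2 ≈ 6.5000)
(-15 + 13)²*O = (-15 + 13)²*(13/2) = (-2)²*(13/2) = 4*(13/2) = 26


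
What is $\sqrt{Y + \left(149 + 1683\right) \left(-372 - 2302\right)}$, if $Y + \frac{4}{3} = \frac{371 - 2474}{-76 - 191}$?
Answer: $\frac{i \sqrt{349227805503}}{267} \approx 2213.3 i$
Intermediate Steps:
$Y = \frac{1747}{267}$ ($Y = - \frac{4}{3} + \frac{371 - 2474}{-76 - 191} = - \frac{4}{3} - \frac{2103}{-267} = - \frac{4}{3} - - \frac{701}{89} = - \frac{4}{3} + \frac{701}{89} = \frac{1747}{267} \approx 6.5431$)
$\sqrt{Y + \left(149 + 1683\right) \left(-372 - 2302\right)} = \sqrt{\frac{1747}{267} + \left(149 + 1683\right) \left(-372 - 2302\right)} = \sqrt{\frac{1747}{267} + 1832 \left(-2674\right)} = \sqrt{\frac{1747}{267} - 4898768} = \sqrt{- \frac{1307969309}{267}} = \frac{i \sqrt{349227805503}}{267}$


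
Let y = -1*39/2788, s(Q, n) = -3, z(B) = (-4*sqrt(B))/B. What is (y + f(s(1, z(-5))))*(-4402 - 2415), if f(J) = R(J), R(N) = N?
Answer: 3369603/164 ≈ 20546.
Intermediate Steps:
z(B) = -4/sqrt(B)
f(J) = J
y = -39/2788 (y = -39*1/2788 = -39/2788 ≈ -0.013989)
(y + f(s(1, z(-5))))*(-4402 - 2415) = (-39/2788 - 3)*(-4402 - 2415) = -8403/2788*(-6817) = 3369603/164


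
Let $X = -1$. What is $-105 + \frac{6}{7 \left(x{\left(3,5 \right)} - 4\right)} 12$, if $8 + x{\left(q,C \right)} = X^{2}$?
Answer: $- \frac{8157}{77} \approx -105.94$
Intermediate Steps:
$x{\left(q,C \right)} = -7$ ($x{\left(q,C \right)} = -8 + \left(-1\right)^{2} = -8 + 1 = -7$)
$-105 + \frac{6}{7 \left(x{\left(3,5 \right)} - 4\right)} 12 = -105 + \frac{6}{7 \left(-7 - 4\right)} 12 = -105 + \frac{6}{7 \left(-11\right)} 12 = -105 + \frac{6}{-77} \cdot 12 = -105 + 6 \left(- \frac{1}{77}\right) 12 = -105 - \frac{72}{77} = - \frac{8157}{77}$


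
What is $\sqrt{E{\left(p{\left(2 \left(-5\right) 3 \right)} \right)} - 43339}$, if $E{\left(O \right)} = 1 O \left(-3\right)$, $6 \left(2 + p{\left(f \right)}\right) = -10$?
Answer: $8 i \sqrt{677} \approx 208.15 i$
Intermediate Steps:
$p{\left(f \right)} = - \frac{11}{3}$ ($p{\left(f \right)} = -2 + \frac{1}{6} \left(-10\right) = -2 - \frac{5}{3} = - \frac{11}{3}$)
$E{\left(O \right)} = - 3 O$ ($E{\left(O \right)} = O \left(-3\right) = - 3 O$)
$\sqrt{E{\left(p{\left(2 \left(-5\right) 3 \right)} \right)} - 43339} = \sqrt{\left(-3\right) \left(- \frac{11}{3}\right) - 43339} = \sqrt{11 - 43339} = \sqrt{-43328} = 8 i \sqrt{677}$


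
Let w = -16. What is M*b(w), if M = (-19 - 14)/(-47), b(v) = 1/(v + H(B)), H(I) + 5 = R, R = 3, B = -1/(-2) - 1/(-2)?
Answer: -11/282 ≈ -0.039007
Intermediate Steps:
B = 1 (B = -1*(-1/2) - 1*(-1/2) = 1/2 + 1/2 = 1)
H(I) = -2 (H(I) = -5 + 3 = -2)
b(v) = 1/(-2 + v) (b(v) = 1/(v - 2) = 1/(-2 + v))
M = 33/47 (M = -33*(-1/47) = 33/47 ≈ 0.70213)
M*b(w) = 33/(47*(-2 - 16)) = (33/47)/(-18) = (33/47)*(-1/18) = -11/282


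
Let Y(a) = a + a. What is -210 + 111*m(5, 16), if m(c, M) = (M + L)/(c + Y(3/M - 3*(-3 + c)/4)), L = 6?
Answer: 15546/19 ≈ 818.21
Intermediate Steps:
Y(a) = 2*a
m(c, M) = (6 + M)/(9/2 + 6/M - c/2) (m(c, M) = (M + 6)/(c + 2*(3/M - 3*(-3 + c)/4)) = (6 + M)/(c + 2*(3/M + (9 - 3*c)*(¼))) = (6 + M)/(c + 2*(3/M + (9/4 - 3*c/4))) = (6 + M)/(c + 2*(9/4 + 3/M - 3*c/4)) = (6 + M)/(c + (9/2 + 6/M - 3*c/2)) = (6 + M)/(9/2 + 6/M - c/2))
-210 + 111*m(5, 16) = -210 + 111*(2*16*(-6 - 1*16)/(-12 - 9*16 + 16*5)) = -210 + 111*(2*16*(-6 - 16)/(-12 - 144 + 80)) = -210 + 111*(2*16*(-22)/(-76)) = -210 + 111*(2*16*(-1/76)*(-22)) = -210 + 111*(176/19) = -210 + 19536/19 = 15546/19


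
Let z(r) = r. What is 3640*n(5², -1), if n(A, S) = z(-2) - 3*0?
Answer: -7280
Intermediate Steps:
n(A, S) = -2 (n(A, S) = -2 - 3*0 = -2 + 0 = -2)
3640*n(5², -1) = 3640*(-2) = -7280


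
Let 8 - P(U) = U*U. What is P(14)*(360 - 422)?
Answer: 11656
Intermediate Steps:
P(U) = 8 - U² (P(U) = 8 - U*U = 8 - U²)
P(14)*(360 - 422) = (8 - 1*14²)*(360 - 422) = (8 - 1*196)*(-62) = (8 - 196)*(-62) = -188*(-62) = 11656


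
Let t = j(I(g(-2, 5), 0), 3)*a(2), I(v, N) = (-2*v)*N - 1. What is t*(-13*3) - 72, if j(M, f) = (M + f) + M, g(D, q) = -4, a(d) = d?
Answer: -150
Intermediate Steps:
I(v, N) = -1 - 2*N*v (I(v, N) = -2*N*v - 1 = -1 - 2*N*v)
j(M, f) = f + 2*M
t = 2 (t = (3 + 2*(-1 - 2*0*(-4)))*2 = (3 + 2*(-1 + 0))*2 = (3 + 2*(-1))*2 = (3 - 2)*2 = 1*2 = 2)
t*(-13*3) - 72 = 2*(-13*3) - 72 = 2*(-39) - 72 = -78 - 72 = -150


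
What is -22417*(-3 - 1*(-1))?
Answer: 44834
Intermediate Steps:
-22417*(-3 - 1*(-1)) = -22417*(-3 + 1) = -22417*(-2) = 44834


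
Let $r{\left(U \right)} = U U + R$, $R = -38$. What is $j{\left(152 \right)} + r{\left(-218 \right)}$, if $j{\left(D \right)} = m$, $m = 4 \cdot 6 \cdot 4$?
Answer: $47582$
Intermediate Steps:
$r{\left(U \right)} = -38 + U^{2}$ ($r{\left(U \right)} = U U - 38 = U^{2} - 38 = -38 + U^{2}$)
$m = 96$ ($m = 24 \cdot 4 = 96$)
$j{\left(D \right)} = 96$
$j{\left(152 \right)} + r{\left(-218 \right)} = 96 - \left(38 - \left(-218\right)^{2}\right) = 96 + \left(-38 + 47524\right) = 96 + 47486 = 47582$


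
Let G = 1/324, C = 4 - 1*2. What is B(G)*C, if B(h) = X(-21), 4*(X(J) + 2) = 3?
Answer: -5/2 ≈ -2.5000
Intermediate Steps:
C = 2 (C = 4 - 2 = 2)
X(J) = -5/4 (X(J) = -2 + (¼)*3 = -2 + ¾ = -5/4)
G = 1/324 ≈ 0.0030864
B(h) = -5/4
B(G)*C = -5/4*2 = -5/2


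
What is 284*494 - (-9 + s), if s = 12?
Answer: 140293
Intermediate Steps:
284*494 - (-9 + s) = 284*494 - (-9 + 12) = 140296 - 1*3 = 140296 - 3 = 140293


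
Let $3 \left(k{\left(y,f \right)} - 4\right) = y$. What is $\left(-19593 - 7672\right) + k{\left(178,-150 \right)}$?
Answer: $- \frac{81605}{3} \approx -27202.0$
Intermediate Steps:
$k{\left(y,f \right)} = 4 + \frac{y}{3}$
$\left(-19593 - 7672\right) + k{\left(178,-150 \right)} = \left(-19593 - 7672\right) + \left(4 + \frac{1}{3} \cdot 178\right) = -27265 + \left(4 + \frac{178}{3}\right) = -27265 + \frac{190}{3} = - \frac{81605}{3}$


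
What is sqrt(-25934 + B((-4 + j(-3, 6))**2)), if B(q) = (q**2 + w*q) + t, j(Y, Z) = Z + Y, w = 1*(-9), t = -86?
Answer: 6*I*sqrt(723) ≈ 161.33*I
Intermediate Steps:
w = -9
j(Y, Z) = Y + Z
B(q) = -86 + q**2 - 9*q (B(q) = (q**2 - 9*q) - 86 = -86 + q**2 - 9*q)
sqrt(-25934 + B((-4 + j(-3, 6))**2)) = sqrt(-25934 + (-86 + ((-4 + (-3 + 6))**2)**2 - 9*(-4 + (-3 + 6))**2)) = sqrt(-25934 + (-86 + ((-4 + 3)**2)**2 - 9*(-4 + 3)**2)) = sqrt(-25934 + (-86 + ((-1)**2)**2 - 9*(-1)**2)) = sqrt(-25934 + (-86 + 1**2 - 9*1)) = sqrt(-25934 + (-86 + 1 - 9)) = sqrt(-25934 - 94) = sqrt(-26028) = 6*I*sqrt(723)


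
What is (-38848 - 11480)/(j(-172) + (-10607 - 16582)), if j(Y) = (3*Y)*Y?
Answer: -16776/20521 ≈ -0.81750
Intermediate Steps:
j(Y) = 3*Y²
(-38848 - 11480)/(j(-172) + (-10607 - 16582)) = (-38848 - 11480)/(3*(-172)² + (-10607 - 16582)) = -50328/(3*29584 - 27189) = -50328/(88752 - 27189) = -50328/61563 = -50328*1/61563 = -16776/20521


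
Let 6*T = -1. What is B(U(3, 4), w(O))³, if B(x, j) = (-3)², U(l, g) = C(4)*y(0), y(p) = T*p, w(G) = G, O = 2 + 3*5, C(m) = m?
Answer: 729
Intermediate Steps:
T = -⅙ (T = (⅙)*(-1) = -⅙ ≈ -0.16667)
O = 17 (O = 2 + 15 = 17)
y(p) = -p/6
U(l, g) = 0 (U(l, g) = 4*(-⅙*0) = 4*0 = 0)
B(x, j) = 9
B(U(3, 4), w(O))³ = 9³ = 729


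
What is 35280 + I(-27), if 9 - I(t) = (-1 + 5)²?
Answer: 35273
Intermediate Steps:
I(t) = -7 (I(t) = 9 - (-1 + 5)² = 9 - 1*4² = 9 - 1*16 = 9 - 16 = -7)
35280 + I(-27) = 35280 - 7 = 35273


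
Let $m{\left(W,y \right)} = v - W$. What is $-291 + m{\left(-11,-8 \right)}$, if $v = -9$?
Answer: $-289$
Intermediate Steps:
$m{\left(W,y \right)} = -9 - W$
$-291 + m{\left(-11,-8 \right)} = -291 - -2 = -291 + \left(-9 + 11\right) = -291 + 2 = -289$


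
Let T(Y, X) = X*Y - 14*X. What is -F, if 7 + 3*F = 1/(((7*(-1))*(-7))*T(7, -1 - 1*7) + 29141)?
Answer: 74398/31885 ≈ 2.3333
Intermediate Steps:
T(Y, X) = -14*X + X*Y
F = -74398/31885 (F = -7/3 + 1/(3*(((7*(-1))*(-7))*((-1 - 1*7)*(-14 + 7)) + 29141)) = -7/3 + 1/(3*((-7*(-7))*((-1 - 7)*(-7)) + 29141)) = -7/3 + 1/(3*(49*(-8*(-7)) + 29141)) = -7/3 + 1/(3*(49*56 + 29141)) = -7/3 + 1/(3*(2744 + 29141)) = -7/3 + (⅓)/31885 = -7/3 + (⅓)*(1/31885) = -7/3 + 1/95655 = -74398/31885 ≈ -2.3333)
-F = -1*(-74398/31885) = 74398/31885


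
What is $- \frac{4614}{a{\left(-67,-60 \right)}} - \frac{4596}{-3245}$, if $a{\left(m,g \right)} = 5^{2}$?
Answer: $- \frac{2971506}{16225} \approx -183.14$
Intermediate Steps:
$a{\left(m,g \right)} = 25$
$- \frac{4614}{a{\left(-67,-60 \right)}} - \frac{4596}{-3245} = - \frac{4614}{25} - \frac{4596}{-3245} = \left(-4614\right) \frac{1}{25} - - \frac{4596}{3245} = - \frac{4614}{25} + \frac{4596}{3245} = - \frac{2971506}{16225}$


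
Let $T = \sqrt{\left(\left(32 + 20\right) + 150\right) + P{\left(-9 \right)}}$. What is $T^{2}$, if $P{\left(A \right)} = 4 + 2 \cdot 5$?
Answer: $216$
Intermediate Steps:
$P{\left(A \right)} = 14$ ($P{\left(A \right)} = 4 + 10 = 14$)
$T = 6 \sqrt{6}$ ($T = \sqrt{\left(\left(32 + 20\right) + 150\right) + 14} = \sqrt{\left(52 + 150\right) + 14} = \sqrt{202 + 14} = \sqrt{216} = 6 \sqrt{6} \approx 14.697$)
$T^{2} = \left(6 \sqrt{6}\right)^{2} = 216$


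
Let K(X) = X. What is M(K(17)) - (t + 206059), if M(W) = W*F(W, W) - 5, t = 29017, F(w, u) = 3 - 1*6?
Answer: -235132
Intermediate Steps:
F(w, u) = -3 (F(w, u) = 3 - 6 = -3)
M(W) = -5 - 3*W (M(W) = W*(-3) - 5 = -3*W - 5 = -5 - 3*W)
M(K(17)) - (t + 206059) = (-5 - 3*17) - (29017 + 206059) = (-5 - 51) - 1*235076 = -56 - 235076 = -235132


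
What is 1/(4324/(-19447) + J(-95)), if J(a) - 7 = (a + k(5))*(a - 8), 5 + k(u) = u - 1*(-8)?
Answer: 19447/174396372 ≈ 0.00011151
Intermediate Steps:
k(u) = 3 + u (k(u) = -5 + (u - 1*(-8)) = -5 + (u + 8) = -5 + (8 + u) = 3 + u)
J(a) = 7 + (-8 + a)*(8 + a) (J(a) = 7 + (a + (3 + 5))*(a - 8) = 7 + (a + 8)*(-8 + a) = 7 + (8 + a)*(-8 + a) = 7 + (-8 + a)*(8 + a))
1/(4324/(-19447) + J(-95)) = 1/(4324/(-19447) + (-57 + (-95)**2)) = 1/(4324*(-1/19447) + (-57 + 9025)) = 1/(-4324/19447 + 8968) = 1/(174396372/19447) = 19447/174396372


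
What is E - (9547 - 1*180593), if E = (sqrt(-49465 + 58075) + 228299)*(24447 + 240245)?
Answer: 60429089954 + 264692*sqrt(8610) ≈ 6.0454e+10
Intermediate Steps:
E = 60428918908 + 264692*sqrt(8610) (E = (sqrt(8610) + 228299)*264692 = (228299 + sqrt(8610))*264692 = 60428918908 + 264692*sqrt(8610) ≈ 6.0453e+10)
E - (9547 - 1*180593) = (60428918908 + 264692*sqrt(8610)) - (9547 - 1*180593) = (60428918908 + 264692*sqrt(8610)) - (9547 - 180593) = (60428918908 + 264692*sqrt(8610)) - 1*(-171046) = (60428918908 + 264692*sqrt(8610)) + 171046 = 60429089954 + 264692*sqrt(8610)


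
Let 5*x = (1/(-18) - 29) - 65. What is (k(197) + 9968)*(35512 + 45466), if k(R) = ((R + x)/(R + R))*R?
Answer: 73296305453/90 ≈ 8.1440e+8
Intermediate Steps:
x = -1693/90 (x = ((1/(-18) - 29) - 65)/5 = ((-1/18 - 29) - 65)/5 = (-523/18 - 65)/5 = (⅕)*(-1693/18) = -1693/90 ≈ -18.811)
k(R) = -1693/180 + R/2 (k(R) = ((R - 1693/90)/(R + R))*R = ((-1693/90 + R)/((2*R)))*R = ((-1693/90 + R)*(1/(2*R)))*R = ((-1693/90 + R)/(2*R))*R = -1693/180 + R/2)
(k(197) + 9968)*(35512 + 45466) = ((-1693/180 + (½)*197) + 9968)*(35512 + 45466) = ((-1693/180 + 197/2) + 9968)*80978 = (16037/180 + 9968)*80978 = (1810277/180)*80978 = 73296305453/90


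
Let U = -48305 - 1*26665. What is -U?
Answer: 74970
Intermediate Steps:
U = -74970 (U = -48305 - 26665 = -74970)
-U = -1*(-74970) = 74970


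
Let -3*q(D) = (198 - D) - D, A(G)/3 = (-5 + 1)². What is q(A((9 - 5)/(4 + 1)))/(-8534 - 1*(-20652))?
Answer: -17/6059 ≈ -0.0028057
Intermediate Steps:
A(G) = 48 (A(G) = 3*(-5 + 1)² = 3*(-4)² = 3*16 = 48)
q(D) = -66 + 2*D/3 (q(D) = -((198 - D) - D)/3 = -(198 - 2*D)/3 = -66 + 2*D/3)
q(A((9 - 5)/(4 + 1)))/(-8534 - 1*(-20652)) = (-66 + (⅔)*48)/(-8534 - 1*(-20652)) = (-66 + 32)/(-8534 + 20652) = -34/12118 = -34*1/12118 = -17/6059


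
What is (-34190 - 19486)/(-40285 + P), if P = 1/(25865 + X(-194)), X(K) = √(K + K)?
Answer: 361650223497333960/271426321626199469 - 26838*I*√97/271426321626199469 ≈ 1.3324 - 9.7383e-13*I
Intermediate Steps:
X(K) = √2*√K (X(K) = √(2*K) = √2*√K)
P = 1/(25865 + 2*I*√97) (P = 1/(25865 + √2*√(-194)) = 1/(25865 + √2*(I*√194)) = 1/(25865 + 2*I*√97) ≈ 3.8662e-5 - 2.94e-8*I)
(-34190 - 19486)/(-40285 + P) = (-34190 - 19486)/(-40285 + (25865/668998613 - 2*I*√97/668998613)) = -53676/(-26950609098840/668998613 - 2*I*√97/668998613)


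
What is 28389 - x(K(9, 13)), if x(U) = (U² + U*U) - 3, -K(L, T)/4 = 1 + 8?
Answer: 25800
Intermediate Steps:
K(L, T) = -36 (K(L, T) = -4*(1 + 8) = -4*9 = -36)
x(U) = -3 + 2*U² (x(U) = (U² + U²) - 3 = 2*U² - 3 = -3 + 2*U²)
28389 - x(K(9, 13)) = 28389 - (-3 + 2*(-36)²) = 28389 - (-3 + 2*1296) = 28389 - (-3 + 2592) = 28389 - 1*2589 = 28389 - 2589 = 25800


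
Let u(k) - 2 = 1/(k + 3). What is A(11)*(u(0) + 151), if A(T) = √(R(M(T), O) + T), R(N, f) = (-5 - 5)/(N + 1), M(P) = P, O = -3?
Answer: 230*√366/9 ≈ 488.91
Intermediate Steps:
R(N, f) = -10/(1 + N)
A(T) = √(T - 10/(1 + T)) (A(T) = √(-10/(1 + T) + T) = √(T - 10/(1 + T)))
u(k) = 2 + 1/(3 + k) (u(k) = 2 + 1/(k + 3) = 2 + 1/(3 + k))
A(11)*(u(0) + 151) = √((-10 + 11*(1 + 11))/(1 + 11))*((7 + 2*0)/(3 + 0) + 151) = √((-10 + 11*12)/12)*((7 + 0)/3 + 151) = √((-10 + 132)/12)*((⅓)*7 + 151) = √((1/12)*122)*(7/3 + 151) = √(61/6)*(460/3) = (√366/6)*(460/3) = 230*√366/9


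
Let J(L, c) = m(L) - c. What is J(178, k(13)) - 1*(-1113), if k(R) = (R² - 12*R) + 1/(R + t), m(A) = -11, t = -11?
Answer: 2177/2 ≈ 1088.5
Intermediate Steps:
k(R) = R² + 1/(-11 + R) - 12*R (k(R) = (R² - 12*R) + 1/(R - 11) = (R² - 12*R) + 1/(-11 + R) = R² + 1/(-11 + R) - 12*R)
J(L, c) = -11 - c
J(178, k(13)) - 1*(-1113) = (-11 - (1 + 13³ - 23*13² + 132*13)/(-11 + 13)) - 1*(-1113) = (-11 - (1 + 2197 - 23*169 + 1716)/2) + 1113 = (-11 - (1 + 2197 - 3887 + 1716)/2) + 1113 = (-11 - 27/2) + 1113 = -49/2 + 1113 = 2177/2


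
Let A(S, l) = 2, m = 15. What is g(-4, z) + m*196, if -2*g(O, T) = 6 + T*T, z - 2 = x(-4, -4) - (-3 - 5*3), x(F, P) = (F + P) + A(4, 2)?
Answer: 2839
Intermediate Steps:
x(F, P) = 2 + F + P (x(F, P) = (F + P) + 2 = 2 + F + P)
z = 14 (z = 2 + ((2 - 4 - 4) - (-3 - 5*3)) = 2 + (-6 - (-3 - 15)) = 2 + (-6 - 1*(-18)) = 2 + (-6 + 18) = 2 + 12 = 14)
g(O, T) = -3 - T²/2 (g(O, T) = -(6 + T*T)/2 = -(6 + T²)/2 = -3 - T²/2)
g(-4, z) + m*196 = (-3 - ½*14²) + 15*196 = (-3 - ½*196) + 2940 = (-3 - 98) + 2940 = -101 + 2940 = 2839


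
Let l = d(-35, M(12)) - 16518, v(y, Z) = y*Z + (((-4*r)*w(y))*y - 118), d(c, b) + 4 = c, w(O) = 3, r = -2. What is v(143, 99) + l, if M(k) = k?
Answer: 914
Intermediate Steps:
d(c, b) = -4 + c
v(y, Z) = -118 + 24*y + Z*y (v(y, Z) = y*Z + ((-4*(-2)*3)*y - 118) = Z*y + ((8*3)*y - 118) = Z*y + (24*y - 118) = Z*y + (-118 + 24*y) = -118 + 24*y + Z*y)
l = -16557 (l = (-4 - 35) - 16518 = -39 - 16518 = -16557)
v(143, 99) + l = (-118 + 24*143 + 99*143) - 16557 = (-118 + 3432 + 14157) - 16557 = 17471 - 16557 = 914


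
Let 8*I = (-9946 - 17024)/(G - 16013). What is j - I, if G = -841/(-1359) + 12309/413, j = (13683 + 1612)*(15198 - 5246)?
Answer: 5461804627302510025/35881972828 ≈ 1.5222e+8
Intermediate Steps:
j = 152215840 (j = 15295*9952 = 152215840)
G = 17075264/561267 (G = -841*(-1/1359) + 12309*(1/413) = 841/1359 + 12309/413 = 17075264/561267 ≈ 30.423)
I = 7568685495/35881972828 (I = ((-9946 - 17024)/(17075264/561267 - 16013))/8 = (-26970/(-8970493207/561267))/8 = (-26970*(-561267/8970493207))/8 = (1/8)*(15137370990/8970493207) = 7568685495/35881972828 ≈ 0.21093)
j - I = 152215840 - 1*7568685495/35881972828 = 152215840 - 7568685495/35881972828 = 5461804627302510025/35881972828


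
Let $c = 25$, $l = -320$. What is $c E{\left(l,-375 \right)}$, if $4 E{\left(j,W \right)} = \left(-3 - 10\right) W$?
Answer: $\frac{121875}{4} \approx 30469.0$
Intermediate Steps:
$E{\left(j,W \right)} = - \frac{13 W}{4}$ ($E{\left(j,W \right)} = \frac{\left(-3 - 10\right) W}{4} = \frac{\left(-13\right) W}{4} = - \frac{13 W}{4}$)
$c E{\left(l,-375 \right)} = 25 \left(\left(- \frac{13}{4}\right) \left(-375\right)\right) = 25 \cdot \frac{4875}{4} = \frac{121875}{4}$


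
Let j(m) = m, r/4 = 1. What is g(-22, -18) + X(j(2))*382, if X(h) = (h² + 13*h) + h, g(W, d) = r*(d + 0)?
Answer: 12152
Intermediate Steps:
r = 4 (r = 4*1 = 4)
g(W, d) = 4*d (g(W, d) = 4*(d + 0) = 4*d)
X(h) = h² + 14*h
g(-22, -18) + X(j(2))*382 = 4*(-18) + (2*(14 + 2))*382 = -72 + (2*16)*382 = -72 + 32*382 = -72 + 12224 = 12152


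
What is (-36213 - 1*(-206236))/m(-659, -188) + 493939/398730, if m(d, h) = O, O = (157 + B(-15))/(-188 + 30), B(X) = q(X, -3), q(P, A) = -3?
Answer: -765090051301/4386030 ≈ -1.7444e+5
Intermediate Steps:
B(X) = -3
O = -77/79 (O = (157 - 3)/(-188 + 30) = 154/(-158) = 154*(-1/158) = -77/79 ≈ -0.97468)
m(d, h) = -77/79
(-36213 - 1*(-206236))/m(-659, -188) + 493939/398730 = (-36213 - 1*(-206236))/(-77/79) + 493939/398730 = (-36213 + 206236)*(-79/77) + 493939*(1/398730) = 170023*(-79/77) + 493939/398730 = -1918831/11 + 493939/398730 = -765090051301/4386030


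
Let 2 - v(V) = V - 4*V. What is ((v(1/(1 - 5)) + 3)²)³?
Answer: 24137569/4096 ≈ 5893.0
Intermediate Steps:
v(V) = 2 + 3*V (v(V) = 2 - (V - 4*V) = 2 - (-3)*V = 2 + 3*V)
((v(1/(1 - 5)) + 3)²)³ = (((2 + 3/(1 - 5)) + 3)²)³ = (((2 + 3/(-4)) + 3)²)³ = (((2 + 3*(-¼)) + 3)²)³ = (((2 - ¾) + 3)²)³ = ((5/4 + 3)²)³ = ((17/4)²)³ = (289/16)³ = 24137569/4096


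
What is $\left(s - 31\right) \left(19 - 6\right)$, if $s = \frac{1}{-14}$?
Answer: $- \frac{5655}{14} \approx -403.93$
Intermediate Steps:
$s = - \frac{1}{14} \approx -0.071429$
$\left(s - 31\right) \left(19 - 6\right) = \left(- \frac{1}{14} - 31\right) \left(19 - 6\right) = \left(- \frac{435}{14}\right) 13 = - \frac{5655}{14}$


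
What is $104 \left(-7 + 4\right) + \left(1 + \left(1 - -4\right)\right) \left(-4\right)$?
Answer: $-336$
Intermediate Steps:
$104 \left(-7 + 4\right) + \left(1 + \left(1 - -4\right)\right) \left(-4\right) = 104 \left(-3\right) + \left(1 + \left(1 + 4\right)\right) \left(-4\right) = -312 + \left(1 + 5\right) \left(-4\right) = -312 + 6 \left(-4\right) = -312 - 24 = -336$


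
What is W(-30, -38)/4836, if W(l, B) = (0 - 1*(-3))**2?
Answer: 3/1612 ≈ 0.0018610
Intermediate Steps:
W(l, B) = 9 (W(l, B) = (0 + 3)**2 = 3**2 = 9)
W(-30, -38)/4836 = 9/4836 = 9*(1/4836) = 3/1612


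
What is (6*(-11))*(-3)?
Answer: 198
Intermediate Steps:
(6*(-11))*(-3) = -66*(-3) = 198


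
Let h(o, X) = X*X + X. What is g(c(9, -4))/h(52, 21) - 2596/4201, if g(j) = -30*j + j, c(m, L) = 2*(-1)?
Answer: -477847/970431 ≈ -0.49241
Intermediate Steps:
c(m, L) = -2
g(j) = -29*j
h(o, X) = X + X² (h(o, X) = X² + X = X + X²)
g(c(9, -4))/h(52, 21) - 2596/4201 = (-29*(-2))/((21*(1 + 21))) - 2596/4201 = 58/((21*22)) - 2596*1/4201 = 58/462 - 2596/4201 = 58*(1/462) - 2596/4201 = 29/231 - 2596/4201 = -477847/970431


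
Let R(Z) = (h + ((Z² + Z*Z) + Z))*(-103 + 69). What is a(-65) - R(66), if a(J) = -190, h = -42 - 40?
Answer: 295474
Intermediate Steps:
h = -82
R(Z) = 2788 - 68*Z² - 34*Z (R(Z) = (-82 + ((Z² + Z*Z) + Z))*(-103 + 69) = (-82 + ((Z² + Z²) + Z))*(-34) = (-82 + (2*Z² + Z))*(-34) = (-82 + (Z + 2*Z²))*(-34) = (-82 + Z + 2*Z²)*(-34) = 2788 - 68*Z² - 34*Z)
a(-65) - R(66) = -190 - (2788 - 68*66² - 34*66) = -190 - (2788 - 68*4356 - 2244) = -190 - (2788 - 296208 - 2244) = -190 - 1*(-295664) = -190 + 295664 = 295474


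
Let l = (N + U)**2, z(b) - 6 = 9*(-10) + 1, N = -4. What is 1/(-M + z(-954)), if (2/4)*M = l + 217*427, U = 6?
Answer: -1/185409 ≈ -5.3935e-6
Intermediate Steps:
z(b) = -83 (z(b) = 6 + (9*(-10) + 1) = 6 + (-90 + 1) = 6 - 89 = -83)
l = 4 (l = (-4 + 6)**2 = 2**2 = 4)
M = 185326 (M = 2*(4 + 217*427) = 2*(4 + 92659) = 2*92663 = 185326)
1/(-M + z(-954)) = 1/(-1*185326 - 83) = 1/(-185326 - 83) = 1/(-185409) = -1/185409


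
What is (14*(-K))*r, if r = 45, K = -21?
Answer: 13230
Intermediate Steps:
(14*(-K))*r = (14*(-1*(-21)))*45 = (14*21)*45 = 294*45 = 13230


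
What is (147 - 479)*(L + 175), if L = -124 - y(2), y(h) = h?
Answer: -16268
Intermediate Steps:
L = -126 (L = -124 - 1*2 = -124 - 2 = -126)
(147 - 479)*(L + 175) = (147 - 479)*(-126 + 175) = -332*49 = -16268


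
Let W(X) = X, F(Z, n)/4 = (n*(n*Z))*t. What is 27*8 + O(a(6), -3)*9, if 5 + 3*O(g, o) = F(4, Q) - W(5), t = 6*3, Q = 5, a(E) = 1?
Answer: 21786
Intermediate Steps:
t = 18
F(Z, n) = 72*Z*n**2 (F(Z, n) = 4*((n*(n*Z))*18) = 4*((n*(Z*n))*18) = 4*((Z*n**2)*18) = 4*(18*Z*n**2) = 72*Z*n**2)
O(g, o) = 7190/3 (O(g, o) = -5/3 + (72*4*5**2 - 1*5)/3 = -5/3 + (72*4*25 - 5)/3 = -5/3 + (7200 - 5)/3 = -5/3 + (1/3)*7195 = -5/3 + 7195/3 = 7190/3)
27*8 + O(a(6), -3)*9 = 27*8 + (7190/3)*9 = 216 + 21570 = 21786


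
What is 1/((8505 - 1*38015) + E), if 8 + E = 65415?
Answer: 1/35897 ≈ 2.7857e-5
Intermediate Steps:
E = 65407 (E = -8 + 65415 = 65407)
1/((8505 - 1*38015) + E) = 1/((8505 - 1*38015) + 65407) = 1/((8505 - 38015) + 65407) = 1/(-29510 + 65407) = 1/35897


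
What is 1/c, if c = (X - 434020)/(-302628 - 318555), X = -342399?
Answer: 621183/776419 ≈ 0.80006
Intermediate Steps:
c = 776419/621183 (c = (-342399 - 434020)/(-302628 - 318555) = -776419/(-621183) = -776419*(-1/621183) = 776419/621183 ≈ 1.2499)
1/c = 1/(776419/621183) = 621183/776419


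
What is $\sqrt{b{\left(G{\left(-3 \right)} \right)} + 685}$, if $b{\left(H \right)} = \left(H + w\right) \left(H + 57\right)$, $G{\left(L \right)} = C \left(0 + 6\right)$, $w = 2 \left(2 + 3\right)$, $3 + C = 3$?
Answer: $\sqrt{1255} \approx 35.426$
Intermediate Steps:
$C = 0$ ($C = -3 + 3 = 0$)
$w = 10$ ($w = 2 \cdot 5 = 10$)
$G{\left(L \right)} = 0$ ($G{\left(L \right)} = 0 \left(0 + 6\right) = 0 \cdot 6 = 0$)
$b{\left(H \right)} = \left(10 + H\right) \left(57 + H\right)$ ($b{\left(H \right)} = \left(H + 10\right) \left(H + 57\right) = \left(10 + H\right) \left(57 + H\right)$)
$\sqrt{b{\left(G{\left(-3 \right)} \right)} + 685} = \sqrt{\left(570 + 0^{2} + 67 \cdot 0\right) + 685} = \sqrt{\left(570 + 0 + 0\right) + 685} = \sqrt{570 + 685} = \sqrt{1255}$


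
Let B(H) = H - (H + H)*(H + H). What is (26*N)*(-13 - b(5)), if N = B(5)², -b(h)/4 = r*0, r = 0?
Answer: -3050450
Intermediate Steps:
b(h) = 0 (b(h) = -0*0 = -4*0 = 0)
B(H) = H - 4*H² (B(H) = H - 2*H*2*H = H - 4*H²)
N = 9025 (N = (5*(1 - 4*5))² = (5*(1 - 20))² = (5*(-19))² = (-95)² = 9025)
(26*N)*(-13 - b(5)) = (26*9025)*(-13 - 1*0) = 234650*(-13 + 0) = 234650*(-13) = -3050450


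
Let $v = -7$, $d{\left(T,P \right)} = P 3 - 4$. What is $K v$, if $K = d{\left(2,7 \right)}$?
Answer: $-119$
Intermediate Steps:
$d{\left(T,P \right)} = -4 + 3 P$ ($d{\left(T,P \right)} = 3 P - 4 = -4 + 3 P$)
$K = 17$ ($K = -4 + 3 \cdot 7 = -4 + 21 = 17$)
$K v = 17 \left(-7\right) = -119$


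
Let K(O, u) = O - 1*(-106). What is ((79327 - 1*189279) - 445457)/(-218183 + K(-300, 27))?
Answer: 555409/218377 ≈ 2.5434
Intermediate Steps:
K(O, u) = 106 + O (K(O, u) = O + 106 = 106 + O)
((79327 - 1*189279) - 445457)/(-218183 + K(-300, 27)) = ((79327 - 1*189279) - 445457)/(-218183 + (106 - 300)) = ((79327 - 189279) - 445457)/(-218183 - 194) = (-109952 - 445457)/(-218377) = -555409*(-1/218377) = 555409/218377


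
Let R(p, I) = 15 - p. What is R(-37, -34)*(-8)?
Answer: -416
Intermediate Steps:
R(-37, -34)*(-8) = (15 - 1*(-37))*(-8) = (15 + 37)*(-8) = 52*(-8) = -416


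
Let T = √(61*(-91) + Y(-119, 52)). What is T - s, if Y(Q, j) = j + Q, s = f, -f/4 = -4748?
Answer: -18992 + 53*I*√2 ≈ -18992.0 + 74.953*I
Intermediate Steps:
f = 18992 (f = -4*(-4748) = 18992)
s = 18992
Y(Q, j) = Q + j
T = 53*I*√2 (T = √(61*(-91) + (-119 + 52)) = √(-5551 - 67) = √(-5618) = 53*I*√2 ≈ 74.953*I)
T - s = 53*I*√2 - 1*18992 = 53*I*√2 - 18992 = -18992 + 53*I*√2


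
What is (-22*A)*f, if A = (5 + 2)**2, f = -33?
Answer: 35574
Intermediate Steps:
A = 49 (A = 7**2 = 49)
(-22*A)*f = -22*49*(-33) = -1078*(-33) = 35574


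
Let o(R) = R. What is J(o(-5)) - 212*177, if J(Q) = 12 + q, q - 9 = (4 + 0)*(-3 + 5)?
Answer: -37495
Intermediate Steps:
q = 17 (q = 9 + (4 + 0)*(-3 + 5) = 9 + 4*2 = 9 + 8 = 17)
J(Q) = 29 (J(Q) = 12 + 17 = 29)
J(o(-5)) - 212*177 = 29 - 212*177 = 29 - 37524 = -37495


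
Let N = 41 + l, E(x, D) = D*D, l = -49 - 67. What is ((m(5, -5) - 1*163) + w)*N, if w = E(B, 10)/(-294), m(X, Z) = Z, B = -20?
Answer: 618650/49 ≈ 12626.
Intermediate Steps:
l = -116
E(x, D) = D²
w = -50/147 (w = 10²/(-294) = 100*(-1/294) = -50/147 ≈ -0.34014)
N = -75 (N = 41 - 116 = -75)
((m(5, -5) - 1*163) + w)*N = ((-5 - 1*163) - 50/147)*(-75) = ((-5 - 163) - 50/147)*(-75) = (-168 - 50/147)*(-75) = -24746/147*(-75) = 618650/49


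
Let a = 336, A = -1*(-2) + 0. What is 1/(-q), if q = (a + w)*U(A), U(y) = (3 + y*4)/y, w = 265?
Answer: -2/6611 ≈ -0.00030253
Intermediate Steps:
A = 2 (A = 2 + 0 = 2)
U(y) = (3 + 4*y)/y
q = 6611/2 (q = (336 + 265)*(4 + 3/2) = 601*(4 + 3*(½)) = 601*(4 + 3/2) = 601*(11/2) = 6611/2 ≈ 3305.5)
1/(-q) = 1/(-1*6611/2) = 1/(-6611/2) = -2/6611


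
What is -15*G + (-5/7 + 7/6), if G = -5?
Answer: 3169/42 ≈ 75.452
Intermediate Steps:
-15*G + (-5/7 + 7/6) = -15*(-5) + (-5/7 + 7/6) = 75 + (-5*⅐ + 7*(⅙)) = 75 + (-5/7 + 7/6) = 75 + 19/42 = 3169/42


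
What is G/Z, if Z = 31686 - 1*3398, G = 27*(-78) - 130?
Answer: -43/544 ≈ -0.079044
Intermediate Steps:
G = -2236 (G = -2106 - 130 = -2236)
Z = 28288 (Z = 31686 - 3398 = 28288)
G/Z = -2236/28288 = -2236*1/28288 = -43/544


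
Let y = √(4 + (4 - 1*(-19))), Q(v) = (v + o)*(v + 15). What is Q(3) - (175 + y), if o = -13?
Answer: -355 - 3*√3 ≈ -360.20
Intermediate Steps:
Q(v) = (-13 + v)*(15 + v) (Q(v) = (v - 13)*(v + 15) = (-13 + v)*(15 + v))
y = 3*√3 (y = √(4 + (4 + 19)) = √(4 + 23) = √27 = 3*√3 ≈ 5.1962)
Q(3) - (175 + y) = (-195 + 3² + 2*3) - (175 + 3*√3) = (-195 + 9 + 6) + (-175 - 3*√3) = -180 + (-175 - 3*√3) = -355 - 3*√3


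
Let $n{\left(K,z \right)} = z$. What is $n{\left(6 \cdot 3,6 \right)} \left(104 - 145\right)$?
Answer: $-246$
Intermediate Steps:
$n{\left(6 \cdot 3,6 \right)} \left(104 - 145\right) = 6 \left(104 - 145\right) = 6 \left(-41\right) = -246$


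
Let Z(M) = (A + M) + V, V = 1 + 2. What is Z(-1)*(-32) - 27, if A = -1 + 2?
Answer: -123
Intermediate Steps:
A = 1
V = 3
Z(M) = 4 + M (Z(M) = (1 + M) + 3 = 4 + M)
Z(-1)*(-32) - 27 = (4 - 1)*(-32) - 27 = 3*(-32) - 27 = -96 - 27 = -123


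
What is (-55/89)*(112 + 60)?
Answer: -9460/89 ≈ -106.29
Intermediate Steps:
(-55/89)*(112 + 60) = -55*1/89*172 = -55/89*172 = -9460/89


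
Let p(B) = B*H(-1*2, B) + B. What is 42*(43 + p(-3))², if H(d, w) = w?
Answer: 100842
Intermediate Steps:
p(B) = B + B² (p(B) = B*B + B = B² + B = B + B²)
42*(43 + p(-3))² = 42*(43 - 3*(1 - 3))² = 42*(43 - 3*(-2))² = 42*(43 + 6)² = 42*49² = 42*2401 = 100842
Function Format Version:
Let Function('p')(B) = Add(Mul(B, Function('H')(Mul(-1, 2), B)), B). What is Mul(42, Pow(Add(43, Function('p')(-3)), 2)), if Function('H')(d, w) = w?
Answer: 100842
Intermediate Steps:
Function('p')(B) = Add(B, Pow(B, 2)) (Function('p')(B) = Add(Mul(B, B), B) = Add(Pow(B, 2), B) = Add(B, Pow(B, 2)))
Mul(42, Pow(Add(43, Function('p')(-3)), 2)) = Mul(42, Pow(Add(43, Mul(-3, Add(1, -3))), 2)) = Mul(42, Pow(Add(43, Mul(-3, -2)), 2)) = Mul(42, Pow(Add(43, 6), 2)) = Mul(42, Pow(49, 2)) = Mul(42, 2401) = 100842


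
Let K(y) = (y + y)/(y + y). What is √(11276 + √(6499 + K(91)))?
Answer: √(11276 + 10*√65) ≈ 106.57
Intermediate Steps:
K(y) = 1 (K(y) = (2*y)/((2*y)) = (2*y)*(1/(2*y)) = 1)
√(11276 + √(6499 + K(91))) = √(11276 + √(6499 + 1)) = √(11276 + √6500) = √(11276 + 10*√65)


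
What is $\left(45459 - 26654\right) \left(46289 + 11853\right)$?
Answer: $1093360310$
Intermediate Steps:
$\left(45459 - 26654\right) \left(46289 + 11853\right) = 18805 \cdot 58142 = 1093360310$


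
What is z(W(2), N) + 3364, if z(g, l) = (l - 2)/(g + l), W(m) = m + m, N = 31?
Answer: 117769/35 ≈ 3364.8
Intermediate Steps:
W(m) = 2*m
z(g, l) = (-2 + l)/(g + l)
z(W(2), N) + 3364 = (-2 + 31)/(2*2 + 31) + 3364 = 29/(4 + 31) + 3364 = 29/35 + 3364 = 117769/35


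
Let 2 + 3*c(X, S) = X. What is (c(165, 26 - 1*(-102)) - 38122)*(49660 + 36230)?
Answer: -3269631890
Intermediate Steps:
c(X, S) = -⅔ + X/3
(c(165, 26 - 1*(-102)) - 38122)*(49660 + 36230) = ((-⅔ + (⅓)*165) - 38122)*(49660 + 36230) = ((-⅔ + 55) - 38122)*85890 = (163/3 - 38122)*85890 = -114203/3*85890 = -3269631890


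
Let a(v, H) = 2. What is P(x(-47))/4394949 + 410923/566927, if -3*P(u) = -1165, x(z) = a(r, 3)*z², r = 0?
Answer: 5418617353736/7474845755169 ≈ 0.72491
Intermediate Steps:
x(z) = 2*z²
P(u) = 1165/3 (P(u) = -⅓*(-1165) = 1165/3)
P(x(-47))/4394949 + 410923/566927 = (1165/3)/4394949 + 410923/566927 = (1165/3)*(1/4394949) + 410923*(1/566927) = 1165/13184847 + 410923/566927 = 5418617353736/7474845755169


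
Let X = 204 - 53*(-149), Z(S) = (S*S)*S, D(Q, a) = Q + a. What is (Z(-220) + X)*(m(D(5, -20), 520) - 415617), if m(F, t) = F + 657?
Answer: 4415292087525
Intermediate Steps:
m(F, t) = 657 + F
Z(S) = S³ (Z(S) = S²*S = S³)
X = 8101 (X = 204 + 7897 = 8101)
(Z(-220) + X)*(m(D(5, -20), 520) - 415617) = ((-220)³ + 8101)*((657 + (5 - 20)) - 415617) = (-10648000 + 8101)*((657 - 15) - 415617) = -10639899*(642 - 415617) = -10639899*(-414975) = 4415292087525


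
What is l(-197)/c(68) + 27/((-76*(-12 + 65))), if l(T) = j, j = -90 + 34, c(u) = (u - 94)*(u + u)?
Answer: 8131/890188 ≈ 0.0091340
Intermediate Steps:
c(u) = 2*u*(-94 + u) (c(u) = (-94 + u)*(2*u) = 2*u*(-94 + u))
j = -56
l(T) = -56
l(-197)/c(68) + 27/((-76*(-12 + 65))) = -56*1/(136*(-94 + 68)) + 27/((-76*(-12 + 65))) = -56/(2*68*(-26)) + 27/((-76*53)) = -56/(-3536) + 27/(-4028) = -56*(-1/3536) + 27*(-1/4028) = 7/442 - 27/4028 = 8131/890188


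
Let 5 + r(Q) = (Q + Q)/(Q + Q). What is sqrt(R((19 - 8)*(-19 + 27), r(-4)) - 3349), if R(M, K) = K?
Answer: I*sqrt(3353) ≈ 57.905*I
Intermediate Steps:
r(Q) = -4 (r(Q) = -5 + (Q + Q)/(Q + Q) = -5 + (2*Q)/((2*Q)) = -5 + (2*Q)*(1/(2*Q)) = -5 + 1 = -4)
sqrt(R((19 - 8)*(-19 + 27), r(-4)) - 3349) = sqrt(-4 - 3349) = sqrt(-3353) = I*sqrt(3353)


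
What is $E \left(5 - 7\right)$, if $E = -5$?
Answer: $10$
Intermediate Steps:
$E \left(5 - 7\right) = - 5 \left(5 - 7\right) = \left(-5\right) \left(-2\right) = 10$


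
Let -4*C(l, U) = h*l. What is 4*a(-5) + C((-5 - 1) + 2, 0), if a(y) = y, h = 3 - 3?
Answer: -20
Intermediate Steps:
h = 0
C(l, U) = 0 (C(l, U) = -0*l = -¼*0 = 0)
4*a(-5) + C((-5 - 1) + 2, 0) = 4*(-5) + 0 = -20 + 0 = -20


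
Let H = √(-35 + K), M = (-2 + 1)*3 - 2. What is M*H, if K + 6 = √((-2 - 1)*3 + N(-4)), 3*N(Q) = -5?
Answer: -5*√(-369 + 12*I*√6)/3 ≈ -1.2741 - 32.041*I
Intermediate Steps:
N(Q) = -5/3 (N(Q) = (⅓)*(-5) = -5/3)
K = -6 + 4*I*√6/3 (K = -6 + √((-2 - 1)*3 - 5/3) = -6 + √(-3*3 - 5/3) = -6 + √(-9 - 5/3) = -6 + √(-32/3) = -6 + 4*I*√6/3 ≈ -6.0 + 3.266*I)
M = -5 (M = -1*3 - 2 = -3 - 2 = -5)
H = √(-41 + 4*I*√6/3) (H = √(-35 + (-6 + 4*I*√6/3)) = √(-41 + 4*I*√6/3) ≈ 0.25483 + 6.4082*I)
M*H = -5*√(-369 + 12*I*√6)/3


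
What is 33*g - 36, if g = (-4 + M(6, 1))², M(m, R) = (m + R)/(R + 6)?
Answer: 261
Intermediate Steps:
M(m, R) = (R + m)/(6 + R)
g = 9 (g = (-4 + (1 + 6)/(6 + 1))² = (-4 + 7/7)² = (-4 + (⅐)*7)² = (-4 + 1)² = (-3)² = 9)
33*g - 36 = 33*9 - 36 = 297 - 36 = 261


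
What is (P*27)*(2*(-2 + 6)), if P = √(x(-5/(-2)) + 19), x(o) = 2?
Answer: 216*√21 ≈ 989.84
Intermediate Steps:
P = √21 (P = √(2 + 19) = √21 ≈ 4.5826)
(P*27)*(2*(-2 + 6)) = (√21*27)*(2*(-2 + 6)) = (27*√21)*(2*4) = (27*√21)*8 = 216*√21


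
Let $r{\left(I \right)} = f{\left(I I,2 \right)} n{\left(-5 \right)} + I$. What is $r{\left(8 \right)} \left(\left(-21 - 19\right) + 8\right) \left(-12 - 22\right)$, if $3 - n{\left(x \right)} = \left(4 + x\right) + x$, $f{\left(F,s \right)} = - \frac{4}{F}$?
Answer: $8092$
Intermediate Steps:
$n{\left(x \right)} = -1 - 2 x$ ($n{\left(x \right)} = 3 - \left(\left(4 + x\right) + x\right) = 3 - \left(4 + 2 x\right) = -1 - 2 x$)
$r{\left(I \right)} = I - \frac{36}{I^{2}}$ ($r{\left(I \right)} = - \frac{4}{I I} \left(-1 - -10\right) + I = - \frac{4}{I^{2}} \left(-1 + 10\right) + I = - \frac{4}{I^{2}} \cdot 9 + I = - \frac{36}{I^{2}} + I = I - \frac{36}{I^{2}}$)
$r{\left(8 \right)} \left(\left(-21 - 19\right) + 8\right) \left(-12 - 22\right) = \left(8 - \frac{36}{64}\right) \left(\left(-21 - 19\right) + 8\right) \left(-12 - 22\right) = \left(8 - \frac{9}{16}\right) \left(-40 + 8\right) \left(-12 - 22\right) = \left(8 - \frac{9}{16}\right) \left(-32\right) \left(-34\right) = \frac{119}{16} \left(-32\right) \left(-34\right) = \left(-238\right) \left(-34\right) = 8092$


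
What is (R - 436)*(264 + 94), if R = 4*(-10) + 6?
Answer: -168260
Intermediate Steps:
R = -34 (R = -40 + 6 = -34)
(R - 436)*(264 + 94) = (-34 - 436)*(264 + 94) = -470*358 = -168260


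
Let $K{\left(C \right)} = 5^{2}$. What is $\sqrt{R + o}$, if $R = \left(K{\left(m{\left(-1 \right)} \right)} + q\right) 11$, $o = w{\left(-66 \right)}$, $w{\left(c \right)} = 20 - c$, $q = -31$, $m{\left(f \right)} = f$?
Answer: $2 \sqrt{5} \approx 4.4721$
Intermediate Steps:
$o = 86$ ($o = 20 - -66 = 20 + 66 = 86$)
$K{\left(C \right)} = 25$
$R = -66$ ($R = \left(25 - 31\right) 11 = \left(-6\right) 11 = -66$)
$\sqrt{R + o} = \sqrt{-66 + 86} = \sqrt{20} = 2 \sqrt{5}$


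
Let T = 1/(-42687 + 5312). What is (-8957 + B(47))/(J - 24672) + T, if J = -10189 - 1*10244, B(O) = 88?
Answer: 66286754/337159875 ≈ 0.19660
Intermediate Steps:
J = -20433 (J = -10189 - 10244 = -20433)
T = -1/37375 (T = 1/(-37375) = -1/37375 ≈ -2.6756e-5)
(-8957 + B(47))/(J - 24672) + T = (-8957 + 88)/(-20433 - 24672) - 1/37375 = -8869/(-45105) - 1/37375 = -8869*(-1/45105) - 1/37375 = 8869/45105 - 1/37375 = 66286754/337159875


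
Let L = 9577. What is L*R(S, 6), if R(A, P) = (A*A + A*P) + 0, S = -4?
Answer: -76616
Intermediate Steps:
R(A, P) = A² + A*P (R(A, P) = (A² + A*P) + 0 = A² + A*P)
L*R(S, 6) = 9577*(-4*(-4 + 6)) = 9577*(-4*2) = 9577*(-8) = -76616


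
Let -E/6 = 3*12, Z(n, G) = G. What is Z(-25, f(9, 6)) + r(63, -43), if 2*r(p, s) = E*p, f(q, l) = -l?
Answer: -6810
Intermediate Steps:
E = -216 (E = -18*12 = -6*36 = -216)
r(p, s) = -108*p (r(p, s) = (-216*p)/2 = -108*p)
Z(-25, f(9, 6)) + r(63, -43) = -1*6 - 108*63 = -6 - 6804 = -6810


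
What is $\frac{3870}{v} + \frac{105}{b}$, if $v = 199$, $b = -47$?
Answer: $\frac{160995}{9353} \approx 17.213$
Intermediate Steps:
$\frac{3870}{v} + \frac{105}{b} = \frac{3870}{199} + \frac{105}{-47} = 3870 \cdot \frac{1}{199} + 105 \left(- \frac{1}{47}\right) = \frac{3870}{199} - \frac{105}{47} = \frac{160995}{9353}$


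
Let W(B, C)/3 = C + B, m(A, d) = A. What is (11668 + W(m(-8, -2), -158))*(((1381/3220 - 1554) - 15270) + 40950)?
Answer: 86776491817/322 ≈ 2.6949e+8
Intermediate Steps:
W(B, C) = 3*B + 3*C (W(B, C) = 3*(C + B) = 3*(B + C) = 3*B + 3*C)
(11668 + W(m(-8, -2), -158))*(((1381/3220 - 1554) - 15270) + 40950) = (11668 + (3*(-8) + 3*(-158)))*(((1381/3220 - 1554) - 15270) + 40950) = (11668 + (-24 - 474))*(((1381*(1/3220) - 1554) - 15270) + 40950) = (11668 - 498)*(((1381/3220 - 1554) - 15270) + 40950) = 11170*((-5002499/3220 - 15270) + 40950) = 11170*(-54171899/3220 + 40950) = 11170*(77687101/3220) = 86776491817/322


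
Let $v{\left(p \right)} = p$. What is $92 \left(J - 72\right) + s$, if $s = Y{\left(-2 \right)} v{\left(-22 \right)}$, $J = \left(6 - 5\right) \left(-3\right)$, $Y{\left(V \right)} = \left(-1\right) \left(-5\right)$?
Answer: $-7010$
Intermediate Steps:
$Y{\left(V \right)} = 5$
$J = -3$ ($J = 1 \left(-3\right) = -3$)
$s = -110$ ($s = 5 \left(-22\right) = -110$)
$92 \left(J - 72\right) + s = 92 \left(-3 - 72\right) - 110 = 92 \left(-75\right) - 110 = -6900 - 110 = -7010$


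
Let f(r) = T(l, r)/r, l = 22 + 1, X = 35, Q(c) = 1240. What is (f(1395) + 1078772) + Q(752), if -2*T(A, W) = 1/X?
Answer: 105463171799/97650 ≈ 1.0800e+6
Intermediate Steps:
l = 23
T(A, W) = -1/70 (T(A, W) = -½/35 = -½*1/35 = -1/70)
f(r) = -1/(70*r)
(f(1395) + 1078772) + Q(752) = (-1/70/1395 + 1078772) + 1240 = (-1/70*1/1395 + 1078772) + 1240 = (-1/97650 + 1078772) + 1240 = 105342085799/97650 + 1240 = 105463171799/97650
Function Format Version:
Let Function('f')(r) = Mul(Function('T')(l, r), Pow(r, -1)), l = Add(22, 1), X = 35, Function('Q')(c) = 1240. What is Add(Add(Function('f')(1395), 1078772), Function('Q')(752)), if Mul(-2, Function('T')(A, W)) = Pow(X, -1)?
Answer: Rational(105463171799, 97650) ≈ 1.0800e+6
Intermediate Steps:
l = 23
Function('T')(A, W) = Rational(-1, 70) (Function('T')(A, W) = Mul(Rational(-1, 2), Pow(35, -1)) = Mul(Rational(-1, 2), Rational(1, 35)) = Rational(-1, 70))
Function('f')(r) = Mul(Rational(-1, 70), Pow(r, -1))
Add(Add(Function('f')(1395), 1078772), Function('Q')(752)) = Add(Add(Mul(Rational(-1, 70), Pow(1395, -1)), 1078772), 1240) = Add(Add(Mul(Rational(-1, 70), Rational(1, 1395)), 1078772), 1240) = Add(Add(Rational(-1, 97650), 1078772), 1240) = Add(Rational(105342085799, 97650), 1240) = Rational(105463171799, 97650)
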